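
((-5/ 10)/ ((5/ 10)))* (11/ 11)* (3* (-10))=30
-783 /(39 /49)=-12789 /13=-983.77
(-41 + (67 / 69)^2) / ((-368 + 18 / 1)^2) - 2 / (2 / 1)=-145853303 / 145805625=-1.00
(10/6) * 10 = 50/3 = 16.67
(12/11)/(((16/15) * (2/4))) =45/22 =2.05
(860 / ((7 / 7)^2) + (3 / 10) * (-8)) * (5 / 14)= 2144 / 7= 306.29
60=60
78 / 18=13 / 3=4.33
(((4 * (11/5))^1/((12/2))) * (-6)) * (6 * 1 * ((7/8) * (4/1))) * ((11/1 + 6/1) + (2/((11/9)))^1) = -3444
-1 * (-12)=12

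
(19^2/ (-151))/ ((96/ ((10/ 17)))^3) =-45125/ 82044112896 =-0.00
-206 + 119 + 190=103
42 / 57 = 14 / 19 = 0.74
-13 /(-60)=13 /60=0.22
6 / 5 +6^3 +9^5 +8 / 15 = 889001 / 15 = 59266.73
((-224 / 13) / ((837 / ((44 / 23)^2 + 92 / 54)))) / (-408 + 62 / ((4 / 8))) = 4289936 / 11034345933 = 0.00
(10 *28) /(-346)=-140 /173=-0.81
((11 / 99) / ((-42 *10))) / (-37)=1 / 139860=0.00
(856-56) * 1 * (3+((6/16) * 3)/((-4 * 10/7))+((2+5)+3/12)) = 16085/2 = 8042.50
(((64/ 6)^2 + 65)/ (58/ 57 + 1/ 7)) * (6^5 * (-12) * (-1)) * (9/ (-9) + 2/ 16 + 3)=14144345712/ 463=30549342.79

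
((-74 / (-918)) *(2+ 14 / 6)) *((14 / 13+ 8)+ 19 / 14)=7807 / 2142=3.64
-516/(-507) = 172/169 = 1.02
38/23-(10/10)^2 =15/23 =0.65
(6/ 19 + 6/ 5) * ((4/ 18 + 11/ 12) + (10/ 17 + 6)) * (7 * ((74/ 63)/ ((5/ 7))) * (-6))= -19596976/ 24225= -808.96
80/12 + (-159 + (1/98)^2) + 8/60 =-7308639/48020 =-152.20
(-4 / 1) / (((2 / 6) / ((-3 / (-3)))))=-12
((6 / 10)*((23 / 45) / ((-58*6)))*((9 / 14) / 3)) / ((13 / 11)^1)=-253 / 1583400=-0.00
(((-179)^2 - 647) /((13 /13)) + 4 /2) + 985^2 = 1001621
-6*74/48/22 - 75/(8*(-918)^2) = -10393871/24719904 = -0.42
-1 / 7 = -0.14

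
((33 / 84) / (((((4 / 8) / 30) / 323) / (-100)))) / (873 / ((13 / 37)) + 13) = -304.82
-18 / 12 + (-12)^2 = 142.50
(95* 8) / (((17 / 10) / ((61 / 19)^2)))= 1488400 / 323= 4608.05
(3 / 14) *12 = 18 / 7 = 2.57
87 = 87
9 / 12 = 0.75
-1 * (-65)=65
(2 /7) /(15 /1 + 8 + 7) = 1 /105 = 0.01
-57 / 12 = -19 / 4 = -4.75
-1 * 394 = -394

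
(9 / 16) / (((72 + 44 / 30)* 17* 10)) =27 / 599488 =0.00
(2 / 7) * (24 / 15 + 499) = 5006 / 35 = 143.03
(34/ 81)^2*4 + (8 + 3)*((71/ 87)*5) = 8674331/ 190269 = 45.59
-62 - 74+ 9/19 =-2575/19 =-135.53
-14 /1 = -14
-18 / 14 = -9 / 7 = -1.29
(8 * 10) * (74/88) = 740/11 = 67.27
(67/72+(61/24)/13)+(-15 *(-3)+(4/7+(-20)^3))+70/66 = -286566989/36036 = -7952.24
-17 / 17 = -1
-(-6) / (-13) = -6 / 13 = -0.46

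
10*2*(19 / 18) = 190 / 9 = 21.11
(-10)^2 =100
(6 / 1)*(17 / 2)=51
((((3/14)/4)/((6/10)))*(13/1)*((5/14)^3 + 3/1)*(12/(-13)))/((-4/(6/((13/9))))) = 3384585/998816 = 3.39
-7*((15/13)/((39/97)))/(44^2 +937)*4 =-13580/485537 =-0.03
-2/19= -0.11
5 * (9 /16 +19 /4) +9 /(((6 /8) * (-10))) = 2029 /80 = 25.36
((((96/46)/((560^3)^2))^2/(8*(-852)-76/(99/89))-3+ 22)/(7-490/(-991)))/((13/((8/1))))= 25222941576248825319165167403007999999117019/16167217006535134190548595769344000000000000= 1.56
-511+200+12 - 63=-362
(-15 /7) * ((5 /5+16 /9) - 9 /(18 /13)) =7.98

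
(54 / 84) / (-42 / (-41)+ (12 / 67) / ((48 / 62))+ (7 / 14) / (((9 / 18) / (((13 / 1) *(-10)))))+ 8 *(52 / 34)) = -0.01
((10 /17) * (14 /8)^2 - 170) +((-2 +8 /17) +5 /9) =-207067 /1224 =-169.17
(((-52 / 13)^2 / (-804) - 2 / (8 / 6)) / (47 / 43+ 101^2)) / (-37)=26273 / 6525075060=0.00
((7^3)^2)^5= 22539340290692258087863249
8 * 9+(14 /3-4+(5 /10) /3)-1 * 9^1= 63.83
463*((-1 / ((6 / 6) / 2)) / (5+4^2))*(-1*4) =176.38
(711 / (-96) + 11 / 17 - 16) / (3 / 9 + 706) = -37143 / 1152736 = -0.03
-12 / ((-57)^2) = -4 / 1083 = -0.00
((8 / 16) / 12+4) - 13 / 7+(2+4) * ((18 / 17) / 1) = 24383 / 2856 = 8.54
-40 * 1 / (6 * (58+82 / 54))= -180 / 1607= -0.11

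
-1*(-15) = 15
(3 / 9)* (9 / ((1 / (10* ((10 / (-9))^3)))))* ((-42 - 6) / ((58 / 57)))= 1520000 / 783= 1941.25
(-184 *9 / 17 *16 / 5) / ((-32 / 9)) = 7452 / 85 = 87.67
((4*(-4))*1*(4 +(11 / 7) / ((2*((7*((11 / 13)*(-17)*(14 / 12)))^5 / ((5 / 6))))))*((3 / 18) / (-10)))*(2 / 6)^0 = 657678690283391728976 / 616573772145190955865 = 1.07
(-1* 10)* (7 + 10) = -170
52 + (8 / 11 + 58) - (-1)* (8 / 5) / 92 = 140092 / 1265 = 110.74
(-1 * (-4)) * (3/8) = 3/2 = 1.50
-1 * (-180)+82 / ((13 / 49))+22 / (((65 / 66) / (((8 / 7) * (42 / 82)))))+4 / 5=268074 / 533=502.95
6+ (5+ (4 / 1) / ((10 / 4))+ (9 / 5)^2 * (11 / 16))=5931 / 400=14.83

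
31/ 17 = 1.82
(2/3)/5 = 2/15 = 0.13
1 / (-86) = -1 / 86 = -0.01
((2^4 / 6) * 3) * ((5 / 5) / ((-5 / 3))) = -24 / 5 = -4.80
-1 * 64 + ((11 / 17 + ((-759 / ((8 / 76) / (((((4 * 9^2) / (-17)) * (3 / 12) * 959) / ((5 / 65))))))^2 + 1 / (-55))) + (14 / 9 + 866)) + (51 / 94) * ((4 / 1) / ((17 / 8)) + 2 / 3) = 4933870738163294473691437 / 26894340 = 183453869407588900.63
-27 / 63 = -0.43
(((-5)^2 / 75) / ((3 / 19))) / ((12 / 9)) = 19 / 12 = 1.58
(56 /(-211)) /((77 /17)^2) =-2312 /178717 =-0.01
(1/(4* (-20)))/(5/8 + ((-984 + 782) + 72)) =1/10350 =0.00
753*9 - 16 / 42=142309 / 21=6776.62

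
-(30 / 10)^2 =-9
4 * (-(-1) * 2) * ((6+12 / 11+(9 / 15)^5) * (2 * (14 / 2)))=27599376 / 34375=802.89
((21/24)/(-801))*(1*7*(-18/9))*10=245/1602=0.15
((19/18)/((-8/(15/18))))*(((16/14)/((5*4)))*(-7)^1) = 19/432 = 0.04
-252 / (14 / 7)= -126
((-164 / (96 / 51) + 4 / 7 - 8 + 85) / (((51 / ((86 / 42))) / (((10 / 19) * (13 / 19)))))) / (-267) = 1495325 / 2890453356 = 0.00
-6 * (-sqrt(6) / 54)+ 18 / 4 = sqrt(6) / 9+ 9 / 2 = 4.77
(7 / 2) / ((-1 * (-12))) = 7 / 24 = 0.29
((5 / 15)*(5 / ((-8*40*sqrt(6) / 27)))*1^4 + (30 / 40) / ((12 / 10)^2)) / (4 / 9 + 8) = 0.05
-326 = -326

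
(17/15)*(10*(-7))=-238/3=-79.33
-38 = -38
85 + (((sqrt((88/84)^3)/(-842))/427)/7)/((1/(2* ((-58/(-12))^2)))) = 85- 9251* sqrt(462)/9988933122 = 85.00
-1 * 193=-193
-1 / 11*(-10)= 10 / 11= 0.91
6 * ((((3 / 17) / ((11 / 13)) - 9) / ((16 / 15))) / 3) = -6165 / 374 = -16.48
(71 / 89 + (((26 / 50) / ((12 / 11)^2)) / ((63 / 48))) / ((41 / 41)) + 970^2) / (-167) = -395672447972 / 70227675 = -5634.14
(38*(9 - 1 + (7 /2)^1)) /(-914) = -437 /914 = -0.48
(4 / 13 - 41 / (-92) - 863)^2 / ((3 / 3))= 1063470375009 / 1430416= 743469.29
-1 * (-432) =432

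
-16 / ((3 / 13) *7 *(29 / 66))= -4576 / 203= -22.54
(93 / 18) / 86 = 0.06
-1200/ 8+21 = -129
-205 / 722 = -0.28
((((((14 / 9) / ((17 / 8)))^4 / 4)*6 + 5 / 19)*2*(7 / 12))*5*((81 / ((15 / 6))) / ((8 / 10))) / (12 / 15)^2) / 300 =84285093445 / 98717812992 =0.85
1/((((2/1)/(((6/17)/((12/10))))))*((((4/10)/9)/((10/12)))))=375/136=2.76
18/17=1.06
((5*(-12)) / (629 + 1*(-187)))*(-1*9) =270 / 221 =1.22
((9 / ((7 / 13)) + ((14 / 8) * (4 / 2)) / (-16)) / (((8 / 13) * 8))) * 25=1200875 / 14336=83.77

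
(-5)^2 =25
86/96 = 43/48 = 0.90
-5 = -5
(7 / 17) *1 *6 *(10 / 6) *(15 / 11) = 1050 / 187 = 5.61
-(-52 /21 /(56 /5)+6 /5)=-1439 /1470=-0.98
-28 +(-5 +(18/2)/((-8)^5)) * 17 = -3702937/32768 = -113.00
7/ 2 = 3.50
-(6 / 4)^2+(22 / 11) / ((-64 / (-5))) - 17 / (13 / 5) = -3591 / 416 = -8.63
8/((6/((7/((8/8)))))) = 28/3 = 9.33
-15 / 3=-5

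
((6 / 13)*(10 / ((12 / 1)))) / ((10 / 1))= 1 / 26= 0.04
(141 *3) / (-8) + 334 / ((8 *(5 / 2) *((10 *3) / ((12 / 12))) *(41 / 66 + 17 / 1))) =-12291377 / 232600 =-52.84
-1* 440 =-440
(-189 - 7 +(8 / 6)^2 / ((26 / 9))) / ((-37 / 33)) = 83820 / 481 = 174.26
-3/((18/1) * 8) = -1/48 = -0.02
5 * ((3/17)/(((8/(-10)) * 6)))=-25/136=-0.18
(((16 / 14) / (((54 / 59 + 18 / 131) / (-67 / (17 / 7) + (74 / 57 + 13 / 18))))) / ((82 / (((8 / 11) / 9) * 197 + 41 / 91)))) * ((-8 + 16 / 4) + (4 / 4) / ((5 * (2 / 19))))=11.64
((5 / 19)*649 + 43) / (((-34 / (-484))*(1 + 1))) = 491502 / 323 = 1521.68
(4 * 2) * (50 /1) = 400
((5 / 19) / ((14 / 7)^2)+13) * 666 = 330669 / 38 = 8701.82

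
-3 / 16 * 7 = -21 / 16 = -1.31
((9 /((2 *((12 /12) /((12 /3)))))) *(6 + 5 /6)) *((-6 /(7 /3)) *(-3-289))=646488 /7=92355.43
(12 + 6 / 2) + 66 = 81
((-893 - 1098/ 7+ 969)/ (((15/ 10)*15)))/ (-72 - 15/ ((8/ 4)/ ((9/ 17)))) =38488/ 813645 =0.05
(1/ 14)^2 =0.01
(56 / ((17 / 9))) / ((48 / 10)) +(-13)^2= 2978 / 17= 175.18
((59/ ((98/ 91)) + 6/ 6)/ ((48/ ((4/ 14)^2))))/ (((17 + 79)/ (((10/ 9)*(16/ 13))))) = 0.00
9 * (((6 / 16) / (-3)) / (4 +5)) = -1 / 8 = -0.12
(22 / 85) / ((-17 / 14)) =-308 / 1445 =-0.21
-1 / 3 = -0.33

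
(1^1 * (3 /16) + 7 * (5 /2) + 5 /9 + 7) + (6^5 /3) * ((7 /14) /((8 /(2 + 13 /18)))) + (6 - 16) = 65699 /144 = 456.24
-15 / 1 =-15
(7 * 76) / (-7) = -76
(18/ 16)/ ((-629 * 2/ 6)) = -27/ 5032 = -0.01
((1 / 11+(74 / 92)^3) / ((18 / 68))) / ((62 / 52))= 48216233 / 24893682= 1.94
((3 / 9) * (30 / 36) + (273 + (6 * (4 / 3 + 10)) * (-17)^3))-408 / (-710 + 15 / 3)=-1412016907 / 4230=-333810.14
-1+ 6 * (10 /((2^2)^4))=-49 /64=-0.77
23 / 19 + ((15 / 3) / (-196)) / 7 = 31461 / 26068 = 1.21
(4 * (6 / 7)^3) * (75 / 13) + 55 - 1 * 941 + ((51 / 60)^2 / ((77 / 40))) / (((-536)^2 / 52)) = -871.47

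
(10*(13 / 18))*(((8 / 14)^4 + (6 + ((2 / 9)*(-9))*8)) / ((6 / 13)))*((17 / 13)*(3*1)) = -4374695 / 7203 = -607.34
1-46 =-45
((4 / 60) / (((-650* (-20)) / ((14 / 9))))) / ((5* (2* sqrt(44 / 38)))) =7* sqrt(418) / 193050000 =0.00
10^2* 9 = 900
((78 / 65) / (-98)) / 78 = -1 / 6370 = -0.00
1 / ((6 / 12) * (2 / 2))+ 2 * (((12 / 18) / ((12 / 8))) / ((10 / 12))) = 46 / 15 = 3.07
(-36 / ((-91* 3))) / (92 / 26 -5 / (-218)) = 2616 / 70651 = 0.04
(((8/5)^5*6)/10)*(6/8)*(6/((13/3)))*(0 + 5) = 1327104/40625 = 32.67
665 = 665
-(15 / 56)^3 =-3375 / 175616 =-0.02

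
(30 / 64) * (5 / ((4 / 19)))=1425 / 128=11.13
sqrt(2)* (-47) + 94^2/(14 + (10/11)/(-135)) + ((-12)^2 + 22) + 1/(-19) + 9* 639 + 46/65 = 8403578011/1283165-47* sqrt(2) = 6482.63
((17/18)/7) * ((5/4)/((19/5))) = 0.04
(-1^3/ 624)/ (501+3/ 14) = -7/ 2189304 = -0.00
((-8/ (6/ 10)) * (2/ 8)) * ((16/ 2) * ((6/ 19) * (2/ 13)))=-320/ 247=-1.30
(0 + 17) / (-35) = -17 / 35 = -0.49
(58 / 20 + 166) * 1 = 1689 / 10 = 168.90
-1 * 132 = -132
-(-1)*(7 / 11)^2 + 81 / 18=1187 / 242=4.90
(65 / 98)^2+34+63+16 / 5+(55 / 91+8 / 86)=2720216451 / 26843180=101.34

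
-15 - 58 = -73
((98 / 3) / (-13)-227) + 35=-7586 / 39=-194.51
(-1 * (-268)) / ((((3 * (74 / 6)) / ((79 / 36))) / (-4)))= -21172 / 333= -63.58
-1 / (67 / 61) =-61 / 67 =-0.91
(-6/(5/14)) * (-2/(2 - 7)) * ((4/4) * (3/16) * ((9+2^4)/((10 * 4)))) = -63/80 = -0.79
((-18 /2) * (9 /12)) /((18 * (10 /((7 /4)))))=-21 /320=-0.07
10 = 10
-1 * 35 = -35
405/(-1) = -405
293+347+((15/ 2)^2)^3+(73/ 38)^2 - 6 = 4126748825/ 23104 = 178616.21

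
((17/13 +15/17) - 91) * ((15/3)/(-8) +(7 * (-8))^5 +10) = 86473699068391/1768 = 48910463273.98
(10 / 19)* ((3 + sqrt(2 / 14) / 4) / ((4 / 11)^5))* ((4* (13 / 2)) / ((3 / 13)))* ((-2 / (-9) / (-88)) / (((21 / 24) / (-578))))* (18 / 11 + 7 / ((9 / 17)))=478129213705* sqrt(7) / 57915648 + 478129213705 / 689472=715313.85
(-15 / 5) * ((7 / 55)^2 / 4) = -147 / 12100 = -0.01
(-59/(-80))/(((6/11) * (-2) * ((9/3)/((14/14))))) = -649/2880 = -0.23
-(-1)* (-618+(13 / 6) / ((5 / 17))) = -18319 / 30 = -610.63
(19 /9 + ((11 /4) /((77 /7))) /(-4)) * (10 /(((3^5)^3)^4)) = 1475 /3052163395815566653029199190472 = 0.00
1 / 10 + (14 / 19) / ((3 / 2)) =337 / 570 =0.59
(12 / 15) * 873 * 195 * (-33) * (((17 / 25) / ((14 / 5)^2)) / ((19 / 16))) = -305605872 / 931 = -328255.50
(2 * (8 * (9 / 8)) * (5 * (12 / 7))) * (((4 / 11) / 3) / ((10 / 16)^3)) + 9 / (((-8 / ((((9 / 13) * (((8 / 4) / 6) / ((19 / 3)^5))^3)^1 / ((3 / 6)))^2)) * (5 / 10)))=5743242867861650179427860135808759222001498339 / 74976552467405033334680384400735248675680325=76.60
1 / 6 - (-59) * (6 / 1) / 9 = 79 / 2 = 39.50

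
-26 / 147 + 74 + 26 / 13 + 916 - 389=88615 / 147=602.82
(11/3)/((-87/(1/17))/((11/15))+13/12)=-484/266077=-0.00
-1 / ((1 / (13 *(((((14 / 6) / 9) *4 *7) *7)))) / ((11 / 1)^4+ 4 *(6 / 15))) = -1305827068 / 135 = -9672793.10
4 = 4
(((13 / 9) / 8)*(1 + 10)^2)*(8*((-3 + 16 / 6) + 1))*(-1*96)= -100672 / 9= -11185.78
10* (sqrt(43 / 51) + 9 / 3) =10* sqrt(2193) / 51 + 30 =39.18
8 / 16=1 / 2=0.50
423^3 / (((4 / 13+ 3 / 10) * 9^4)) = 13496990 / 711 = 18983.11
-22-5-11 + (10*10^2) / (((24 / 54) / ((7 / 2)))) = 7837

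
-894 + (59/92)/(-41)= -3372227/3772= -894.02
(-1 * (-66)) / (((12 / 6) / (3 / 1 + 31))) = 1122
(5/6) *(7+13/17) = 110/17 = 6.47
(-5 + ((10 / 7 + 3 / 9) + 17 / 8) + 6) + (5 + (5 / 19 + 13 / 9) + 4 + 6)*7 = 121.84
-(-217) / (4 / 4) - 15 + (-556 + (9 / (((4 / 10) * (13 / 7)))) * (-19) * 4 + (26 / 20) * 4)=-82522 / 65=-1269.57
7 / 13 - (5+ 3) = -97 / 13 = -7.46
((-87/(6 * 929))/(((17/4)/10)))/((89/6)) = -3480/1405577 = -0.00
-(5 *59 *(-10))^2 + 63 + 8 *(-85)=-8703117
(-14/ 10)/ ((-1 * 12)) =7/ 60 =0.12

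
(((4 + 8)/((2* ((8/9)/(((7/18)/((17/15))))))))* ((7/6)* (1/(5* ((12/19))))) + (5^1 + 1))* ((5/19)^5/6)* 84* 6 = 489496875/673498928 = 0.73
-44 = -44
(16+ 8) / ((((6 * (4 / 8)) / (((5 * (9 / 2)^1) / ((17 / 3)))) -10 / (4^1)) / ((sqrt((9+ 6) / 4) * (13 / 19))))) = -14040 * sqrt(15) / 2983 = -18.23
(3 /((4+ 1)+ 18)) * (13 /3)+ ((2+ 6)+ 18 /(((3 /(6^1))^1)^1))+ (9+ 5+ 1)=1370 /23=59.57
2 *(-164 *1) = -328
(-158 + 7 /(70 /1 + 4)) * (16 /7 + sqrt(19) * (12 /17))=-70110 * sqrt(19) /629 - 93480 /259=-846.78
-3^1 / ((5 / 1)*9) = -0.07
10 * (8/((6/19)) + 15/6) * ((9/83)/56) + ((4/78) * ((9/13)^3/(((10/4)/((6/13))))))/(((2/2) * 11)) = 51182000211/94917342520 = 0.54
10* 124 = 1240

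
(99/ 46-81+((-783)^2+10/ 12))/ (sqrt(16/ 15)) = 21148879 *sqrt(15)/ 138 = 593545.33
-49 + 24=-25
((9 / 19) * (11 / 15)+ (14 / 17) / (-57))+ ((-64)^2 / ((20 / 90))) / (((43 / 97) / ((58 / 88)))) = 62803125829 / 2291685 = 27404.78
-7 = -7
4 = 4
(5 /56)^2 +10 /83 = 33435 /260288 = 0.13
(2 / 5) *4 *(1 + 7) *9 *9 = 5184 / 5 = 1036.80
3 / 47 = 0.06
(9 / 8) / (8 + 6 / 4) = 9 / 76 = 0.12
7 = 7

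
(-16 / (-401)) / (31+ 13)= 4 / 4411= 0.00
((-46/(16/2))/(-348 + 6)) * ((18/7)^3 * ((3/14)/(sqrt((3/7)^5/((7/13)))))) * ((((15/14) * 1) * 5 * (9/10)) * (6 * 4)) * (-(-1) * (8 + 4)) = 1006020 * sqrt(39)/12103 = 519.09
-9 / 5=-1.80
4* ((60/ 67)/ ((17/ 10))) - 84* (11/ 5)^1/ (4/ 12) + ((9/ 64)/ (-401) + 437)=-16850854007/ 146156480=-115.29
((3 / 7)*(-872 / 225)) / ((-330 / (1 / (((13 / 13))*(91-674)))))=-436 / 50502375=-0.00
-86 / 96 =-43 / 48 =-0.90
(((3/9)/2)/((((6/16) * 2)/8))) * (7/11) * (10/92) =280/2277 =0.12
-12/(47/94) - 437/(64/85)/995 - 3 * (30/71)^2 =-1612689013/64202176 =-25.12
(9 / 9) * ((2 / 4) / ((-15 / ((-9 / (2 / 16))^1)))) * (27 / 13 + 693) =108432 / 65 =1668.18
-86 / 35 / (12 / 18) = -129 / 35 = -3.69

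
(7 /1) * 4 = 28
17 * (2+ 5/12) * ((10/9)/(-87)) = -85/162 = -0.52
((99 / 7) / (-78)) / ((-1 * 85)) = 33 / 15470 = 0.00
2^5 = 32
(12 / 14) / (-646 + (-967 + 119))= -1 / 1743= -0.00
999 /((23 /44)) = 43956 /23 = 1911.13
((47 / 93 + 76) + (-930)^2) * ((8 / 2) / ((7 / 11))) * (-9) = -10618451580 / 217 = -48932956.59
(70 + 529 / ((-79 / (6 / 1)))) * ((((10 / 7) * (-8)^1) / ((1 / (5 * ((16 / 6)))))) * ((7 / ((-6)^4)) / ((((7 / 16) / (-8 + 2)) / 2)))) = 30156800 / 44793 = 673.25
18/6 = 3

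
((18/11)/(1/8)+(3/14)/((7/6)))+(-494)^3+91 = -64978433372/539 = -120553679.73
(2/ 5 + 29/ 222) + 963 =1069519/ 1110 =963.53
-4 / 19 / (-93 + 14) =4 / 1501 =0.00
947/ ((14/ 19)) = 17993/ 14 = 1285.21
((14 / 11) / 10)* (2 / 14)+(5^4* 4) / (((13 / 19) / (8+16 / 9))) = 229900117 / 6435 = 35726.51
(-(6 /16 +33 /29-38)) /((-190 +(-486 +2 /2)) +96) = -8465 /134328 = -0.06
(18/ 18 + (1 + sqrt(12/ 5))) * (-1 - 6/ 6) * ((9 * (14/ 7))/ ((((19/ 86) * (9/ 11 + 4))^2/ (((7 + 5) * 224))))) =-173198462976/ 1014049 - 173198462976 * sqrt(15)/ 5070245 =-303099.18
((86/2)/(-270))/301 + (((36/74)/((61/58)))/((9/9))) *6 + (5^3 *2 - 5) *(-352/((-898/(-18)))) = -3305574317153/1915312770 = -1725.87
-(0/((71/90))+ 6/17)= -6/17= -0.35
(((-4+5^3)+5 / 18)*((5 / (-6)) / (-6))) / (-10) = -2183 / 1296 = -1.68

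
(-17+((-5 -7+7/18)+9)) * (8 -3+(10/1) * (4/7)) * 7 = -8825/6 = -1470.83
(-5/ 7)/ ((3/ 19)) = -95/ 21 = -4.52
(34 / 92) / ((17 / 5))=5 / 46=0.11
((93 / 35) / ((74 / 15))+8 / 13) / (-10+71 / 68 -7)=-264214 / 3653195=-0.07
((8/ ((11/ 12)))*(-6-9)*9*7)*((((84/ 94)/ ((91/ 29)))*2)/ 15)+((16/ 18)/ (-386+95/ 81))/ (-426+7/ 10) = -279021157978032/ 891004737623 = -313.15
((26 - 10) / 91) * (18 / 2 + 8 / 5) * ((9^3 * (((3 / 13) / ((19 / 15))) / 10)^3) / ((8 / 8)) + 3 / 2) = 19224384402 / 6856496465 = 2.80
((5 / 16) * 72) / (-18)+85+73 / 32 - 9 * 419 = -117919 / 32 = -3684.97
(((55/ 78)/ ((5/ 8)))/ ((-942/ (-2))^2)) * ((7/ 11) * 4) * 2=224/ 8651799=0.00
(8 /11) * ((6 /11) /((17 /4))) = 0.09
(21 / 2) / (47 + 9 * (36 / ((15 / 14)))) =105 / 3494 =0.03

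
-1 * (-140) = 140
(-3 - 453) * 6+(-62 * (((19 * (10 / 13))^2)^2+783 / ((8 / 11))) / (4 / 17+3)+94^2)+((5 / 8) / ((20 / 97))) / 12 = -536221703653721 / 603208320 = -888949.45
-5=-5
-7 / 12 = -0.58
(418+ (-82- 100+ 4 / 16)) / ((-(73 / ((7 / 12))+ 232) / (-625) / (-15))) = -6201.56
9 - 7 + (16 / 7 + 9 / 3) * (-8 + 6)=-60 / 7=-8.57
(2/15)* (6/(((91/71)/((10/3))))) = 568/273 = 2.08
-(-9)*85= 765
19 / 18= 1.06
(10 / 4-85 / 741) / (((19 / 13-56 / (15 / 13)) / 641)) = -11329675 / 348802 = -32.48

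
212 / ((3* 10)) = 106 / 15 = 7.07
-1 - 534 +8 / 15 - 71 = -9082 / 15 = -605.47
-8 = -8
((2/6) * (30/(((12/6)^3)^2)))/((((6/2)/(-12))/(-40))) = 25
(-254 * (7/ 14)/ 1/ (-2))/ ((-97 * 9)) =-0.07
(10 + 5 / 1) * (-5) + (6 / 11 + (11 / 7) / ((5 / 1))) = -28544 / 385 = -74.14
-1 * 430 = -430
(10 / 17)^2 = 100 / 289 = 0.35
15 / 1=15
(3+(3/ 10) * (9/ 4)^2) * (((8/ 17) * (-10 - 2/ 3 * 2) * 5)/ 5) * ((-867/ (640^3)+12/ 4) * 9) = -1705769127477/ 2621440000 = -650.70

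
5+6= 11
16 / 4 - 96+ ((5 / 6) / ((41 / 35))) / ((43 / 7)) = -971951 / 10578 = -91.88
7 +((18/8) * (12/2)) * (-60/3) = -263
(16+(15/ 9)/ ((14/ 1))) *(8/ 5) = 2708/ 105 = 25.79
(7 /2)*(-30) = -105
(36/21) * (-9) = -15.43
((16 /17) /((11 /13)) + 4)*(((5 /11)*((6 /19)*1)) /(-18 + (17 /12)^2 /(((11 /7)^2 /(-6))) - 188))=-0.00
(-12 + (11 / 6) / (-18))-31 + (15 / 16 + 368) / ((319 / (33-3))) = -579175 / 68904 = -8.41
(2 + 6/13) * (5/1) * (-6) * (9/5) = -1728/13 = -132.92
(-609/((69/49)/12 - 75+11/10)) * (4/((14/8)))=1364160/72307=18.87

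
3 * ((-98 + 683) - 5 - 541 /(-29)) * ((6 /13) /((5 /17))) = 5312466 /1885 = 2818.28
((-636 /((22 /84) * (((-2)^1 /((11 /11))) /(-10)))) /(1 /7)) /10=-93492 /11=-8499.27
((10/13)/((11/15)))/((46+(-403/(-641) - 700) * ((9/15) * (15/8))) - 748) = -256400/363912549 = -0.00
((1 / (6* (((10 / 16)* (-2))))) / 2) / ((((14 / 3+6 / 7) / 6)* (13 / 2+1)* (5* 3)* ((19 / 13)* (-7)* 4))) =13 / 826500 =0.00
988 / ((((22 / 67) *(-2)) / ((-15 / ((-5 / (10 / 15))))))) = -33098 / 11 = -3008.91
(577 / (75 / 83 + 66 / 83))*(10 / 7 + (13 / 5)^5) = 41989248397 / 1028125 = 40840.61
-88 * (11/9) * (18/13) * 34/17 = -3872/13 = -297.85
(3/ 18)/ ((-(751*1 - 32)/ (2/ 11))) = -1/ 23727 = -0.00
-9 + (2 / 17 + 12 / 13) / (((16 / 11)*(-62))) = -987809 / 109616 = -9.01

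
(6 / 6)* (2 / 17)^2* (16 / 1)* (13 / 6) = 416 / 867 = 0.48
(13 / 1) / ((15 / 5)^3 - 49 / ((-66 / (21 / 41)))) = 0.47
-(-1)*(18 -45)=-27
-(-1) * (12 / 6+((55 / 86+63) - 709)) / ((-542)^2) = -55329 / 25263704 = -0.00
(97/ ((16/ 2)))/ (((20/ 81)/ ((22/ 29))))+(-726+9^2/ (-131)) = -209511903/ 303920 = -689.37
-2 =-2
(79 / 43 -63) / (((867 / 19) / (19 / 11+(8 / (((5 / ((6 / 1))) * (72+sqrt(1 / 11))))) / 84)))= -379323699142 / 163692333651+39976 * sqrt(11) / 14881121241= -2.32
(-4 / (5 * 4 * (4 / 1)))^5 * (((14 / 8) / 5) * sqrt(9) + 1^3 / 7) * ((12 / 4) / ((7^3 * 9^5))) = -167 / 3024568512000000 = -0.00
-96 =-96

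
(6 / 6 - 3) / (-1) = 2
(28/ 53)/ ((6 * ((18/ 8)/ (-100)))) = -5600/ 1431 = -3.91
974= 974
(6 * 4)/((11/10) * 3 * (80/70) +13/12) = 10080/2039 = 4.94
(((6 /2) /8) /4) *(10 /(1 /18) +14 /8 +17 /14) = 15369 /896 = 17.15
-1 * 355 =-355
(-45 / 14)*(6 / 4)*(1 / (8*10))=-27 / 448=-0.06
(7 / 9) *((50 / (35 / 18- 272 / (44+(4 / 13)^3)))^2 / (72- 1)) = 505397830000 / 330712746071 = 1.53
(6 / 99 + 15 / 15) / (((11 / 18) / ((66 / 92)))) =315 / 253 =1.25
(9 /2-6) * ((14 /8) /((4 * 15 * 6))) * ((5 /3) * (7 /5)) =-49 /2880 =-0.02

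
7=7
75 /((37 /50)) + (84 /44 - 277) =-70712 /407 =-173.74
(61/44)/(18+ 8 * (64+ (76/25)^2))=38125/16608152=0.00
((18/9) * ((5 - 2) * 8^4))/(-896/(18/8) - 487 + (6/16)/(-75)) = -44236800/1593409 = -27.76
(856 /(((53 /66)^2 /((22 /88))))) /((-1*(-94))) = 466092 /132023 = 3.53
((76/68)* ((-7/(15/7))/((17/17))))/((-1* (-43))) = -931/10965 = -0.08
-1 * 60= -60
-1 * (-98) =98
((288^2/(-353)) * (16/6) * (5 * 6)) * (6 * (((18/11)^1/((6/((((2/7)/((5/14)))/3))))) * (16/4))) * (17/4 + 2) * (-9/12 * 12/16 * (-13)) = -5822668800/3883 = -1499528.41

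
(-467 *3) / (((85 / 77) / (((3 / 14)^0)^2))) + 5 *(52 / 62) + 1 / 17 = -3332982 / 2635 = -1264.89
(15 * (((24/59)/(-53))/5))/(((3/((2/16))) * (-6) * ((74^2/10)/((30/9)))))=25/25685178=0.00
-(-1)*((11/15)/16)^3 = 1331/13824000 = 0.00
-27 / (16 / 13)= -351 / 16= -21.94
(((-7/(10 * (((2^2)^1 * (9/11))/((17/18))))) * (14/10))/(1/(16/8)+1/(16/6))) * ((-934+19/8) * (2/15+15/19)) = 2565821951/9234000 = 277.87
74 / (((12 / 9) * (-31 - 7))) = -111 / 76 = -1.46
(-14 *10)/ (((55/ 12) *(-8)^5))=0.00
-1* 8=-8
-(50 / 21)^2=-2500 / 441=-5.67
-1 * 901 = -901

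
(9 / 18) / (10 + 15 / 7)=7 / 170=0.04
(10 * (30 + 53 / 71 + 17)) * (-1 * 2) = -67800 / 71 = -954.93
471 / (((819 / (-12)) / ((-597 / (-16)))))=-93729 / 364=-257.50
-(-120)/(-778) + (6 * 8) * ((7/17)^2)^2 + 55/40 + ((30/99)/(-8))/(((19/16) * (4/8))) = 413422736405/162968179704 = 2.54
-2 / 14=-1 / 7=-0.14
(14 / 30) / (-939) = -7 / 14085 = -0.00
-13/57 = -0.23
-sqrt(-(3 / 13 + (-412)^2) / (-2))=-5 * sqrt(2294942) / 26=-291.33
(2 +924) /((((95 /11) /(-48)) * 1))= -5146.61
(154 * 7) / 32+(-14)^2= 3675 / 16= 229.69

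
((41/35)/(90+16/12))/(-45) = -0.00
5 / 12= 0.42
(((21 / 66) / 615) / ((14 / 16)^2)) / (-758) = -16 / 17947545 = -0.00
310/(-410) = -31/41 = -0.76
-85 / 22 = -3.86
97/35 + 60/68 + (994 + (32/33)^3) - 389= 13034045573/21382515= 609.57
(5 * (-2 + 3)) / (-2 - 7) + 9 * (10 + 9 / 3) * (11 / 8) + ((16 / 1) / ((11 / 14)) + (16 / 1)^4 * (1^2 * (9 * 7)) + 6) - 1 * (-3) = 3270134485 / 792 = 4128957.68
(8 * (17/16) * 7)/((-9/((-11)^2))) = -14399/18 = -799.94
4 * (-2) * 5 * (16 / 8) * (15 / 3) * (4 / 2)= -800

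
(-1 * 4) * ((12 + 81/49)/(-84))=223/343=0.65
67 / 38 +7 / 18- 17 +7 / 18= -4945 / 342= -14.46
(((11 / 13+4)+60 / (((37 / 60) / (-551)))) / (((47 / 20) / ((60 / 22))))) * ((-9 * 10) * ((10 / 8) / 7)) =1740451657500 / 1740739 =999834.93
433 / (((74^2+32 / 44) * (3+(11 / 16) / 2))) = 38104 / 1611527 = 0.02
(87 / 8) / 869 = 87 / 6952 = 0.01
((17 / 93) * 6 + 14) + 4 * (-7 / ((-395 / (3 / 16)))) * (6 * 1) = 371673 / 24490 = 15.18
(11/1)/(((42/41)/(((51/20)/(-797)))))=-7667/223160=-0.03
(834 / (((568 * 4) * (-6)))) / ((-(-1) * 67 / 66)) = -0.06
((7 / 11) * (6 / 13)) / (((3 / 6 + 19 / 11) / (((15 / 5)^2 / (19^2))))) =108 / 32851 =0.00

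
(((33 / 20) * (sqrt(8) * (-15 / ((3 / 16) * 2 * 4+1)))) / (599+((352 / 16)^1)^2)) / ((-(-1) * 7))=-33 * sqrt(2) / 12635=-0.00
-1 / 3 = -0.33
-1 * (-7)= 7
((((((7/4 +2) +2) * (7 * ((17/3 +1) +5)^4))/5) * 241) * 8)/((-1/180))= -465806005000/9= -51756222777.78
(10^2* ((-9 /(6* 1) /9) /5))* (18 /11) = -60 /11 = -5.45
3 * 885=2655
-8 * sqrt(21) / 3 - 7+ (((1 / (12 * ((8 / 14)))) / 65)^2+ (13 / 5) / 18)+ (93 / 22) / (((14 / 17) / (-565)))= -2178988273667 / 749548800 - 8 * sqrt(21) / 3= -2919.29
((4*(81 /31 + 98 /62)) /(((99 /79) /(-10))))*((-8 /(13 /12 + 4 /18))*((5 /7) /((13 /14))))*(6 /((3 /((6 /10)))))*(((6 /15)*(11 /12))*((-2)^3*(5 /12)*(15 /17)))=-816.50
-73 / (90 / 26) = -949 / 45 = -21.09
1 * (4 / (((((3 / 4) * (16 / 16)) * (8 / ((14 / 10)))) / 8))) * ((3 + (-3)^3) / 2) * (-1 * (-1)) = -448 / 5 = -89.60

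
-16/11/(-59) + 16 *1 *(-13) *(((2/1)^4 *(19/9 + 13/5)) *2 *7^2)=-44873499952/29205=-1536500.60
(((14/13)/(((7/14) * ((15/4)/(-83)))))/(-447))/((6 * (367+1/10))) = 9296/191989629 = 0.00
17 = 17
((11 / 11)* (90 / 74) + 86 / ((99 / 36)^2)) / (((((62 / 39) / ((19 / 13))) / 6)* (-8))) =-9637047 / 1110296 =-8.68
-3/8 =-0.38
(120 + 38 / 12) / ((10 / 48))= 2956 / 5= 591.20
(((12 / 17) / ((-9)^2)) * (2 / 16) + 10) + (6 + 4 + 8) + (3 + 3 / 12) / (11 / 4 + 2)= 500329 / 17442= 28.69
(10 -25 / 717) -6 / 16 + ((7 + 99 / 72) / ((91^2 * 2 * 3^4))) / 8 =196788772541 / 20519920512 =9.59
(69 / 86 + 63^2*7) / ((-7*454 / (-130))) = 155311455 / 136654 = 1136.53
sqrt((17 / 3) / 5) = sqrt(255) / 15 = 1.06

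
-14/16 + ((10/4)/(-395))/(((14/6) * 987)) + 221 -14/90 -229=-9.03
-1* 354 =-354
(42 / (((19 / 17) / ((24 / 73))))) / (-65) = -17136 / 90155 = -0.19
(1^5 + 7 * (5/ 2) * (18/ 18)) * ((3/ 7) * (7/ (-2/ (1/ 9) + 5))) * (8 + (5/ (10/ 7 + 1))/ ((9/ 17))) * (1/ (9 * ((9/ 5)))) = -19795/ 6318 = -3.13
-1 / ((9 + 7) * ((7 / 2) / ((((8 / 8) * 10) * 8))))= -10 / 7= -1.43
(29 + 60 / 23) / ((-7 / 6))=-27.09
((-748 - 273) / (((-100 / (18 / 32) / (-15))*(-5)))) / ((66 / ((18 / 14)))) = 82701 / 246400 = 0.34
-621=-621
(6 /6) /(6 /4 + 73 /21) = 42 /209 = 0.20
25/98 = 0.26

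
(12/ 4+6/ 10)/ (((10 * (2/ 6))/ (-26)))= -702/ 25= -28.08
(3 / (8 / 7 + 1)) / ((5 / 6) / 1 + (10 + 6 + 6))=42 / 685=0.06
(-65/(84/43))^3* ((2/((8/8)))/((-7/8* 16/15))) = 109173049375/1382976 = 78940.67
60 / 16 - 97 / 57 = 467 / 228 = 2.05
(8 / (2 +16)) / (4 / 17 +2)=34 / 171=0.20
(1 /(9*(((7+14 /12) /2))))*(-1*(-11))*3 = 44 /49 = 0.90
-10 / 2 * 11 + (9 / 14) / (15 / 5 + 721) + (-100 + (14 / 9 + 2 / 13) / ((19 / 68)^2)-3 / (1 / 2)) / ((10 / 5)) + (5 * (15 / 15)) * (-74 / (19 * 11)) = -465376737113 / 4709256552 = -98.82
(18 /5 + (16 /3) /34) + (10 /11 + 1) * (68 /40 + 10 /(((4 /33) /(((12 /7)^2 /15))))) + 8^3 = 21592981 /39270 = 549.86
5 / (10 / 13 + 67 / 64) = 4160 / 1511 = 2.75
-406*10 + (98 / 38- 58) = -4115.42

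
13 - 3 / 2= 23 / 2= 11.50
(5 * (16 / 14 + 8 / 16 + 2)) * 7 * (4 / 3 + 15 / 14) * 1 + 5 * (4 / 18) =77545 / 252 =307.72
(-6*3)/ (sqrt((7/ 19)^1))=-29.66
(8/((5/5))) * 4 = 32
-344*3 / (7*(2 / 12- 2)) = 6192 / 77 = 80.42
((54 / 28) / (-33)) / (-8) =9 / 1232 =0.01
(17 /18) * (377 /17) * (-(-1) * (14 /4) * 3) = 2639 /12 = 219.92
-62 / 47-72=-73.32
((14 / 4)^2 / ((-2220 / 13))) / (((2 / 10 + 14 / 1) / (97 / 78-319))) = 1214465 / 756576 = 1.61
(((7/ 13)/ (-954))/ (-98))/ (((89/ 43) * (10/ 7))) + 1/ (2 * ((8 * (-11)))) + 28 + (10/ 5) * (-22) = -7773355619/ 485662320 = -16.01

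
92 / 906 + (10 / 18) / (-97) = 12631 / 131823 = 0.10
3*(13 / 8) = 39 / 8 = 4.88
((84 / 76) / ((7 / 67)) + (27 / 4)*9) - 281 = -15935 / 76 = -209.67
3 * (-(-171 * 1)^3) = 15000633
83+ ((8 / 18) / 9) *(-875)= 3223 / 81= 39.79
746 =746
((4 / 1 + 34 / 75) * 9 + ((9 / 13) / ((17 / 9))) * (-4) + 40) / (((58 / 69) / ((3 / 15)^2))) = 14984799 / 4005625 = 3.74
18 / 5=3.60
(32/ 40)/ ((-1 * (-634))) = 2/ 1585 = 0.00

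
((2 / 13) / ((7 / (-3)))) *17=-102 / 91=-1.12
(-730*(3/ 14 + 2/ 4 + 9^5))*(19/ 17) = -5733136760/ 119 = -48177619.83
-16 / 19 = -0.84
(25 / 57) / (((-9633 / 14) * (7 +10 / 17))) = -5950 / 70831449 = -0.00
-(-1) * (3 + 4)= 7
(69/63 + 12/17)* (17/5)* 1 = 6.12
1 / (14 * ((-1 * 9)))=-1 / 126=-0.01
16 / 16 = 1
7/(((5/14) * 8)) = 49/20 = 2.45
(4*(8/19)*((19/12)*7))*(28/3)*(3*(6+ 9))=7840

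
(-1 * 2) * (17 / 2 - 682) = 1347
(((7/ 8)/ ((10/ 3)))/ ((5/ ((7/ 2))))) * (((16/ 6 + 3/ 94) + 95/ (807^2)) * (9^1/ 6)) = 8095245557/ 10883094400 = 0.74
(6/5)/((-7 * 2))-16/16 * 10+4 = -213/35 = -6.09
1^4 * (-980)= -980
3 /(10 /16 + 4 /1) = 24 /37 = 0.65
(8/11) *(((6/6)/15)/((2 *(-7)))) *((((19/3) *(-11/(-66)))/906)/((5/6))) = -38/7848225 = -0.00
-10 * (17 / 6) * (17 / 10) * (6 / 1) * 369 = -106641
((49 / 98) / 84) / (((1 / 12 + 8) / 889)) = 127 / 194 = 0.65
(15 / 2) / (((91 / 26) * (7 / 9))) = 135 / 49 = 2.76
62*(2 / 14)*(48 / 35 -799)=-1730854 / 245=-7064.71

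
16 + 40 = 56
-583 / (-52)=583 / 52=11.21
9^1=9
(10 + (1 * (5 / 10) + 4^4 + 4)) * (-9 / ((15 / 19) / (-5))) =30837 / 2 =15418.50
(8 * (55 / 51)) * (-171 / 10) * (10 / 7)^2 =-250800 / 833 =-301.08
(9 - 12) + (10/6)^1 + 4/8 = -5/6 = -0.83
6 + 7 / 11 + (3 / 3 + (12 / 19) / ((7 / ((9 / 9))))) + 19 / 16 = 208661 / 23408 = 8.91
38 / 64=19 / 32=0.59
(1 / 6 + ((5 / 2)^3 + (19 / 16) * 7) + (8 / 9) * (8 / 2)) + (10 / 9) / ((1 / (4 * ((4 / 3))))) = 14509 / 432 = 33.59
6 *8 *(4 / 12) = 16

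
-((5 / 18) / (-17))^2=-25 / 93636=-0.00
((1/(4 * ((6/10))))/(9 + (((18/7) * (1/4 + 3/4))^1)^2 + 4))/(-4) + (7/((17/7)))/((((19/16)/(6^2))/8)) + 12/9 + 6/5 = 52264996229/74496720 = 701.57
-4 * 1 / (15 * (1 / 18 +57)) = -24 / 5135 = -0.00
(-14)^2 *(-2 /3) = -392 /3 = -130.67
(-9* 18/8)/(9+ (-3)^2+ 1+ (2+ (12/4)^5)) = -27/352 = -0.08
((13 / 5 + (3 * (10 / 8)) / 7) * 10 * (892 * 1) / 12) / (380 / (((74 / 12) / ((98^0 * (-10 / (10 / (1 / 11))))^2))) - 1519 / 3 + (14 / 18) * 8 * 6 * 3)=-5.92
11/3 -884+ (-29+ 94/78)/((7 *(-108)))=-6488666/7371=-880.30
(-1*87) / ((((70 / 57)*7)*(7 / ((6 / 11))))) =-14877 / 18865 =-0.79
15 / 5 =3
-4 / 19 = -0.21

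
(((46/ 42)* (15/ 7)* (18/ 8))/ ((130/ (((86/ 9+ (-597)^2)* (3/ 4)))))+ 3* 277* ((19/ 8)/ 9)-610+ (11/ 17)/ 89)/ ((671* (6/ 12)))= 968494929421/ 31041458448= 31.20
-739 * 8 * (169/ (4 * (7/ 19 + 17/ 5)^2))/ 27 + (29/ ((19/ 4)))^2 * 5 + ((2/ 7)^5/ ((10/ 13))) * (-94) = -24423472440932633/ 52488870589890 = -465.31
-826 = -826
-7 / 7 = -1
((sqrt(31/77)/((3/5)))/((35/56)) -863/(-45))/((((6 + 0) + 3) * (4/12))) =8 * sqrt(2387)/693 + 863/135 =6.96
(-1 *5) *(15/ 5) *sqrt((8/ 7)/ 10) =-6 *sqrt(35)/ 7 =-5.07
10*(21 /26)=8.08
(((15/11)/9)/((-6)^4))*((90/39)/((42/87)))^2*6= 105125/6558552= 0.02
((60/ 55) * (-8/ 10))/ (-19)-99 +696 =623913/ 1045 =597.05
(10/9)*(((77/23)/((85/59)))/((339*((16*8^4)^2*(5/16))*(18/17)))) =4543/847661456424960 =0.00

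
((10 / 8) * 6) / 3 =5 / 2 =2.50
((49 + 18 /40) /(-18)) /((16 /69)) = -22747 /1920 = -11.85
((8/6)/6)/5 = 0.04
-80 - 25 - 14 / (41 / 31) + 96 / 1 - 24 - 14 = -2361 / 41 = -57.59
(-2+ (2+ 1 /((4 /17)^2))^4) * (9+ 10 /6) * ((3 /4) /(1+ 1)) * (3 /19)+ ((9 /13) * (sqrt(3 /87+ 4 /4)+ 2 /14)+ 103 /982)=9 * sqrt(870) /377+ 1423179804725915 /13909016576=102321.37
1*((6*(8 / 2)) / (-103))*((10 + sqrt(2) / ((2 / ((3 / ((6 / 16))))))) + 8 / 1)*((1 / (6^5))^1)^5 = -1 / 6778517747876757504 - sqrt(2) / 30503329865445408768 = -0.00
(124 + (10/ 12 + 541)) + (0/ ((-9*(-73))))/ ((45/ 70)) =3995/ 6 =665.83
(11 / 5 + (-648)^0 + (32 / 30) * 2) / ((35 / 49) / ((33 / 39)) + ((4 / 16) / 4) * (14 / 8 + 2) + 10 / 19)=1498112 / 450795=3.32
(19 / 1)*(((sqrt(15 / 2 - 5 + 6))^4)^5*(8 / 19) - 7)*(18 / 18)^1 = 15749952214.26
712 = 712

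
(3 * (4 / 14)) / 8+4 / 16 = 5 / 14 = 0.36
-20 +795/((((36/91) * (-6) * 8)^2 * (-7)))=-20220055/995328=-20.31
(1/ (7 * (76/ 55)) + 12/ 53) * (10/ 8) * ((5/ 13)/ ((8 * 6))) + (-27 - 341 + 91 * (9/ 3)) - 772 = -61016813797/ 70377216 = -867.00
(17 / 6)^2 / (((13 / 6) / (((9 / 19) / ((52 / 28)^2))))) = 42483 / 83486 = 0.51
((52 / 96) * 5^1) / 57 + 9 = 12377 / 1368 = 9.05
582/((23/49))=28518/23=1239.91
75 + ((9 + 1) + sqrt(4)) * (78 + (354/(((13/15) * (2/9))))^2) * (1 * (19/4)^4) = 223233699332541/10816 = 20639210367.28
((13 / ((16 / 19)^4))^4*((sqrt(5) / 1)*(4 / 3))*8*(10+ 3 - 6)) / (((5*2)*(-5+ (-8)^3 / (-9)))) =173001679471001391572877861*sqrt(5) / 2692071713256987688960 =143697.33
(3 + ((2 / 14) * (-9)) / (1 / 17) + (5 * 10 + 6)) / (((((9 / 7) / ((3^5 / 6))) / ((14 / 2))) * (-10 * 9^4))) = -91 / 729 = -0.12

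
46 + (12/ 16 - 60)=-53/ 4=-13.25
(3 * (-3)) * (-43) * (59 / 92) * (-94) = -1073151 / 46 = -23329.37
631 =631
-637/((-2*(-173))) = -637/346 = -1.84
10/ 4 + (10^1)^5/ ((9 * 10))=20045/ 18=1113.61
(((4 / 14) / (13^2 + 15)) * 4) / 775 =1 / 124775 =0.00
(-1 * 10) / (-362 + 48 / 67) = 335 / 12103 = 0.03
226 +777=1003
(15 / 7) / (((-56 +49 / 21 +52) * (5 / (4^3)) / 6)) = -3456 / 35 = -98.74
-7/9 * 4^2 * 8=-896/9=-99.56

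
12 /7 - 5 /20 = 41 /28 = 1.46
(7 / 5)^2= 49 / 25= 1.96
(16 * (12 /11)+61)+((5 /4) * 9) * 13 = 9887 /44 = 224.70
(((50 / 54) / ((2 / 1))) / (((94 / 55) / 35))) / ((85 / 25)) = 240625 / 86292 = 2.79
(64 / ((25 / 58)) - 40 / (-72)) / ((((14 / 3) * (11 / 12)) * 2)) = 33533 / 1925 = 17.42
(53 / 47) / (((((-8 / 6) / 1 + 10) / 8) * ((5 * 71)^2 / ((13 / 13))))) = 636 / 77001275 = 0.00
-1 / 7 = -0.14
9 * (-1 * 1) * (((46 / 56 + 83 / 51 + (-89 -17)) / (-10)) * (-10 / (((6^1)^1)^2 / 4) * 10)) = 739355 / 714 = 1035.51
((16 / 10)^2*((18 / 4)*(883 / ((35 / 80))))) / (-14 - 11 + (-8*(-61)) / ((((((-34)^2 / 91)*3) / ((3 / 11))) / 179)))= 12934918656 / 333862025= 38.74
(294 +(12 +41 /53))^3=4298149261979 /148877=28870472.01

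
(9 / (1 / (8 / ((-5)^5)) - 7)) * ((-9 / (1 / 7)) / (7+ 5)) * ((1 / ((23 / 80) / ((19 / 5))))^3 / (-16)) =-663731712 / 38703227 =-17.15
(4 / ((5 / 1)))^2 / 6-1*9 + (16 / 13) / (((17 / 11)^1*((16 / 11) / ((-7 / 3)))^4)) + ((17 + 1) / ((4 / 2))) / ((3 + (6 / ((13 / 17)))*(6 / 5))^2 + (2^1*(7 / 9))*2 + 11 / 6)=-79018333356857183 / 22177318277836800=-3.56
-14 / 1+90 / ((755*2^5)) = -33815 / 2416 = -14.00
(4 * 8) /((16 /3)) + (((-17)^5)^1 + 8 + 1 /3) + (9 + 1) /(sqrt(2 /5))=-1419826.86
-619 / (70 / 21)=-1857 / 10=-185.70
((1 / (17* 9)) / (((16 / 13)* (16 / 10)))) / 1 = 65 / 19584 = 0.00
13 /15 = 0.87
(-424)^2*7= 1258432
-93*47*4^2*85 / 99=-1981520 / 33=-60046.06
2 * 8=16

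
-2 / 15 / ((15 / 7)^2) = -0.03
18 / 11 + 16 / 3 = 6.97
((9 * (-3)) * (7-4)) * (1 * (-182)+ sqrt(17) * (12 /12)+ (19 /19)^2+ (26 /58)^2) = 12316212 /841-81 * sqrt(17) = 14310.75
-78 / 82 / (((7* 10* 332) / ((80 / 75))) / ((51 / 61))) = -1326 / 36327025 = -0.00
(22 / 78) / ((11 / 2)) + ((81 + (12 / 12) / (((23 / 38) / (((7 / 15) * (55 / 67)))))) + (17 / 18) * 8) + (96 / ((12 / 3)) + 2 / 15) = 102204143 / 901485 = 113.37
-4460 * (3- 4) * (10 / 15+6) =89200 / 3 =29733.33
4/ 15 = 0.27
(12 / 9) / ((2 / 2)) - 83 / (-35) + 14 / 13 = 6527 / 1365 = 4.78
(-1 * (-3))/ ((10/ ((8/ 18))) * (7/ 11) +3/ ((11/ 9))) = 22/ 123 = 0.18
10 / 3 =3.33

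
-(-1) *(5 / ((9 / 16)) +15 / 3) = 13.89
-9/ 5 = -1.80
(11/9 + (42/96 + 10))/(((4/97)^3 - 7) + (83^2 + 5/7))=10726645769/6331920899760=0.00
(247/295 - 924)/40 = -272333/11800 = -23.08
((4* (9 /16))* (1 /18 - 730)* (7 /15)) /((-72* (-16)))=-91973 /138240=-0.67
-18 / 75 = -6 / 25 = -0.24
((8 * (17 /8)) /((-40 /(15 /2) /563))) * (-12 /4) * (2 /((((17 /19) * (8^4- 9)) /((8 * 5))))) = 481365 /4087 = 117.78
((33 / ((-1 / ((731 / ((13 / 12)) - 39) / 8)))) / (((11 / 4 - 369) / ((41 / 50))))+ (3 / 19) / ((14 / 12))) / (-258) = -101437299 / 4356734200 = -0.02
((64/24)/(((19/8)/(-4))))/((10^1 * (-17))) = 128/4845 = 0.03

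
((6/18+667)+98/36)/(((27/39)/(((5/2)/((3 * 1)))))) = 806.55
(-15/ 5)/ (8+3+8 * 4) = -3/ 43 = -0.07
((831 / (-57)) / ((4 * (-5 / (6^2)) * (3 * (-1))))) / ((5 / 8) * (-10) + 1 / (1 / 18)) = -3324 / 4465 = -0.74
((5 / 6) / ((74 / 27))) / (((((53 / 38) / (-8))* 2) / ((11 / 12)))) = -3135 / 3922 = -0.80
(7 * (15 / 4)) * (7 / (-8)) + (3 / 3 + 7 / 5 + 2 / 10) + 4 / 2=-2939 / 160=-18.37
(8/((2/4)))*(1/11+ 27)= 4768/11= 433.45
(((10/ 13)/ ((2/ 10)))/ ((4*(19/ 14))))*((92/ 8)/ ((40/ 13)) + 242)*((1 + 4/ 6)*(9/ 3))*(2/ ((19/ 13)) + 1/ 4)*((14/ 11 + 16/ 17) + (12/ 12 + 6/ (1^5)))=12981.29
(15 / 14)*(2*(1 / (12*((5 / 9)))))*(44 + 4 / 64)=6345 / 448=14.16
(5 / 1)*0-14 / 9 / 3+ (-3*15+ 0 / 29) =-45.52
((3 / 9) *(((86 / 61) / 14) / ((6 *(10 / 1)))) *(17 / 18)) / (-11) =-731 / 15218280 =-0.00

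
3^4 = 81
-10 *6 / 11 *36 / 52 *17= -64.20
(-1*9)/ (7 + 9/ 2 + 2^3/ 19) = -114/ 151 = -0.75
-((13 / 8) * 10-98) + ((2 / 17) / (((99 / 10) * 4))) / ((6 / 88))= 150173 / 1836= 81.79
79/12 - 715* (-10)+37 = 86323/12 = 7193.58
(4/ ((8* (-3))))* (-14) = 7/ 3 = 2.33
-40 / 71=-0.56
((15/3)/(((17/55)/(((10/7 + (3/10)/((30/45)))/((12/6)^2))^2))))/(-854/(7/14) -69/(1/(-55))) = 760859/445048576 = 0.00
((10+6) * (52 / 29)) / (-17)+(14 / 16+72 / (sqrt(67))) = -3205 / 3944+72 * sqrt(67) / 67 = 7.98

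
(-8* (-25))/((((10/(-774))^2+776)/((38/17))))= 1138244400/1975753073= 0.58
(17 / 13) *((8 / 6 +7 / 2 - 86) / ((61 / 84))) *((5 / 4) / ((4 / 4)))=-182.70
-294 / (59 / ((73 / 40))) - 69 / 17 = -263847 / 20060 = -13.15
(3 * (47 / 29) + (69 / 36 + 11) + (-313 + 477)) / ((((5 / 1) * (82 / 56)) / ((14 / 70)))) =442813 / 89175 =4.97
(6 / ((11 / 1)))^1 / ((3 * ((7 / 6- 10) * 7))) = -12 / 4081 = -0.00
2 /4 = 1 /2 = 0.50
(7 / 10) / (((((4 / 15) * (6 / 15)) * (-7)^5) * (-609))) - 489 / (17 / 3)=-11440323131 / 132573616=-86.29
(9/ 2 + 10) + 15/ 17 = 523/ 34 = 15.38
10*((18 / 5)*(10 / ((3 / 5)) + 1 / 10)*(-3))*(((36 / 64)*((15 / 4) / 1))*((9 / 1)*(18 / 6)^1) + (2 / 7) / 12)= -115554693 / 1120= -103173.83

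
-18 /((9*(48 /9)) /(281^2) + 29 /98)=-139287204 /2294573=-60.70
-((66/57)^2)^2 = -234256/130321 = -1.80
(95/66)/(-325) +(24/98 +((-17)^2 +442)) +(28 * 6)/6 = 159599939/210210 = 759.24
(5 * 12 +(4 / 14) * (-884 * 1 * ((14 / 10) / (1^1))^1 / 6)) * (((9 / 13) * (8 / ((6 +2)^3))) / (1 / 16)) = 12 / 65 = 0.18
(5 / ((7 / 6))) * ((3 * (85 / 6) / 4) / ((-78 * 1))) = -425 / 728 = -0.58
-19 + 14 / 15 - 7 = -376 / 15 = -25.07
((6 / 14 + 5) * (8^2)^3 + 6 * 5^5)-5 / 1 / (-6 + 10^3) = 1433166519 / 994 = 1441817.42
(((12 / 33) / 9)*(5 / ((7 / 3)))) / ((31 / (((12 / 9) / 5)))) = 16 / 21483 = 0.00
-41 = -41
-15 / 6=-5 / 2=-2.50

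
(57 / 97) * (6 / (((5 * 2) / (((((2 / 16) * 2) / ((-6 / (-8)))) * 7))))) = 399 / 485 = 0.82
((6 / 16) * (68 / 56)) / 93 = 17 / 3472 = 0.00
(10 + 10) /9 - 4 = -16 /9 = -1.78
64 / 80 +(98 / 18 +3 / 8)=2383 / 360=6.62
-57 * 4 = -228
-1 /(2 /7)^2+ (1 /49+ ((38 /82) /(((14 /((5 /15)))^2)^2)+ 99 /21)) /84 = -12.19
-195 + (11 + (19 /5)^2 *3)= -3517 /25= -140.68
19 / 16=1.19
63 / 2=31.50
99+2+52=153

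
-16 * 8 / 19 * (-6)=768 / 19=40.42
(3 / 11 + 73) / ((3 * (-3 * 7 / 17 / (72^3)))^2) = 400629425504256 / 539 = 743282793143.33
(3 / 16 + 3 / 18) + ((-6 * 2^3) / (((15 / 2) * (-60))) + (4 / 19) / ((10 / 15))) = 17707 / 22800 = 0.78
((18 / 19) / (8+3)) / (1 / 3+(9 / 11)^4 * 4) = 71874 / 1774087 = 0.04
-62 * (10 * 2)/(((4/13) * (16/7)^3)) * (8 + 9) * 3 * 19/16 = -20438.22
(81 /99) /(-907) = -9 /9977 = -0.00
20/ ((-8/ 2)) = -5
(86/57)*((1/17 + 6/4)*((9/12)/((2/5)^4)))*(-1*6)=-4273125/10336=-413.42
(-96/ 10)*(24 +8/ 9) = -3584/ 15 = -238.93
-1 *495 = -495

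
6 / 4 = 3 / 2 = 1.50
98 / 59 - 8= -374 / 59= -6.34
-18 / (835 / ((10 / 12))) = -3 / 167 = -0.02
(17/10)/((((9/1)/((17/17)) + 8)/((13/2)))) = 13/20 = 0.65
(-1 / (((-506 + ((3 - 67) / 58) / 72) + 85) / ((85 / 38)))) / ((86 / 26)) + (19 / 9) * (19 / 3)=13.37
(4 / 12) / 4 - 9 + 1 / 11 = -1165 / 132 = -8.83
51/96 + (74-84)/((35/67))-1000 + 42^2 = 745.39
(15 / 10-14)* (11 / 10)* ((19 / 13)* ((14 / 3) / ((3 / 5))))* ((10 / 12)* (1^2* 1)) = -182875 / 1404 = -130.25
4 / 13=0.31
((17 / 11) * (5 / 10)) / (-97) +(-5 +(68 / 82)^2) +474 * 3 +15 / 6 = 1420.18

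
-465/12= -155/4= -38.75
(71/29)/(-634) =-71/18386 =-0.00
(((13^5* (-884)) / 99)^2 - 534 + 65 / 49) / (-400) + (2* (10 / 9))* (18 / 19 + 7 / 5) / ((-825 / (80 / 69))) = -30757731871435230925 / 1119300336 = -27479426997.54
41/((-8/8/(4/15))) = -10.93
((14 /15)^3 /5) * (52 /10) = 71344 /84375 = 0.85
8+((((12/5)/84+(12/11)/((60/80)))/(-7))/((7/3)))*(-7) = 23273/2695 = 8.64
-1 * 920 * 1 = -920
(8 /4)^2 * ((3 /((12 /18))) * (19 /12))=57 /2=28.50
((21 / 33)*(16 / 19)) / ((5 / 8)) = 896 / 1045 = 0.86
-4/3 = -1.33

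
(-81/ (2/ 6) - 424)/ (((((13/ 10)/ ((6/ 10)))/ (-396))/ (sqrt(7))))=1584792* sqrt(7)/ 13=322535.81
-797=-797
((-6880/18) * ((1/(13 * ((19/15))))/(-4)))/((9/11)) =47300/6669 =7.09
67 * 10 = 670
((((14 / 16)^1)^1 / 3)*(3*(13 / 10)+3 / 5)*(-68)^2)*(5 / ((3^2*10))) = 2023 / 6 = 337.17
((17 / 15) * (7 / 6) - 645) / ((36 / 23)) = -1332413 / 3240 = -411.24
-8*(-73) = 584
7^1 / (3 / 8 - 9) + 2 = 82 / 69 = 1.19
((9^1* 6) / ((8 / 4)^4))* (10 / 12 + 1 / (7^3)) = 15489 / 5488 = 2.82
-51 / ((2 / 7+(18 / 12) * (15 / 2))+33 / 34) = -24276 / 5953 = -4.08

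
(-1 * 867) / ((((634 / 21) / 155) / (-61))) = 172147185 / 634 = 271525.53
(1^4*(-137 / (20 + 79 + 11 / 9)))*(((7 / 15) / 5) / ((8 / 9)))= -0.14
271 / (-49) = -271 / 49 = -5.53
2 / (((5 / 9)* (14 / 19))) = 171 / 35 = 4.89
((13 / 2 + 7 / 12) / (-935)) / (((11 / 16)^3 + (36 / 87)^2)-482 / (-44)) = -861184 / 1301675499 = -0.00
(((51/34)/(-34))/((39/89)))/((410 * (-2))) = 89/724880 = 0.00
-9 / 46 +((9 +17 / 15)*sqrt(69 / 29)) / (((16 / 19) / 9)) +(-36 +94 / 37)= -57281 / 1702 +1083*sqrt(2001) / 290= 133.40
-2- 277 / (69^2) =-9799 / 4761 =-2.06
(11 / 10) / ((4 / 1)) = 0.28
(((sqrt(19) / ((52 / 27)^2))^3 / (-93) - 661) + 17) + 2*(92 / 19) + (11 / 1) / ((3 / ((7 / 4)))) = -143161 / 228 - 2453663097*sqrt(19) / 612888899584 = -627.92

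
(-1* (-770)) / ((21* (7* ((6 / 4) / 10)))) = 2200 / 63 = 34.92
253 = 253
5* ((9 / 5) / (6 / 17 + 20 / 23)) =3519 / 478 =7.36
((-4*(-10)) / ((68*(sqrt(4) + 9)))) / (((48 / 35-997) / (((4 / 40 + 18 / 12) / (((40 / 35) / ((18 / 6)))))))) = -1470 / 6516389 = -0.00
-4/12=-1/3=-0.33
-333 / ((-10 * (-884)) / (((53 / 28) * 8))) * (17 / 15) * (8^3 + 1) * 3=-9053937 / 9100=-994.94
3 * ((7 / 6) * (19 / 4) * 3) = 399 / 8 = 49.88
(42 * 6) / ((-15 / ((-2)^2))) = -336 / 5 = -67.20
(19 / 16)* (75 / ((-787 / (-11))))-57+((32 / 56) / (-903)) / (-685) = -3039877981697 / 54521911920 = -55.76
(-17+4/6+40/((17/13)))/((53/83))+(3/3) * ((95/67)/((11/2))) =44984887/1992111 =22.58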